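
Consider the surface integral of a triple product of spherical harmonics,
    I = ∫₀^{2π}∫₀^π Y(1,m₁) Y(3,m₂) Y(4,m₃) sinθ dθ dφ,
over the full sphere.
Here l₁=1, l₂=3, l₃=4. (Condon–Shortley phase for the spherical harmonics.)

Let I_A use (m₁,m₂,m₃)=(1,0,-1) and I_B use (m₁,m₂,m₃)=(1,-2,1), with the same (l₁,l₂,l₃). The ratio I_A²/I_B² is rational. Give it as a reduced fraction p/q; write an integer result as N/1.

10/3

l's match ⇒ only the (l;m) 3-j factors differ between A and B.
A: triangle coeff Δ(1,3,4) = 1/252; Σ_t [0,0]: t=0:+1/72 = 1/72; (3j)²=5/126 [(1 3 4; 1 0 -1)], sign=-1
B: triangle coeff Δ(1,3,4) = 1/252; Σ_t [0,0]: t=0:+1/240 = 1/240; (3j)²=1/84 [(1 3 4; 1 -2 1)], sign=-1
I_A²/I_B² = (5/126)/(1/84) = 10/3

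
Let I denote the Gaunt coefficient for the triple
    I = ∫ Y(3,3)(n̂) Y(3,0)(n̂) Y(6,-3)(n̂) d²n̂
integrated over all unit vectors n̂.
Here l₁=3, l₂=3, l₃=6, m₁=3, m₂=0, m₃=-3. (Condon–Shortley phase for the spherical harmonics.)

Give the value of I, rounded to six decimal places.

Checks pass: Σm=0; 12 even; l₃=6∈[0,6].
(2·3+1)(2·3+1)(2·6+1) = 637
Δ: 0! 6! 6! / 13! → 1/12012
sum: t=0:+1/1296 = 1/1296
3j²(3 3 6; 0 0 0) = Δ·Π!·Σ² = 100/3003  (sign +1)
sum: t=0:+1/25920 = 1/25920
3j²(3 3 6; 3 0 -3) = Δ·Π!·Σ² = 1/143  (sign -1)
combine: 4πI² = 637·100/3003·1/143 = 700/4719
take √, sign -1: I = -0.10864734

-0.108647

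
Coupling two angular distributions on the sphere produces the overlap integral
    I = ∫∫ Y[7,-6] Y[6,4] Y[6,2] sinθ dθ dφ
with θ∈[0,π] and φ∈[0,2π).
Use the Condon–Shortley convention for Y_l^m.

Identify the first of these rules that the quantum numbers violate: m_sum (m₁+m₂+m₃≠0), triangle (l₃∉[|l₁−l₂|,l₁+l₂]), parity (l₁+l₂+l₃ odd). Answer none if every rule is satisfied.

parity

azimuthal sum: -6 + 4 + 2 = 0  ✓
1 ≤ 6 ≤ 13 (triangle on l)  ✓
L = 7 + 6 + 6 = 19 (odd)  ✗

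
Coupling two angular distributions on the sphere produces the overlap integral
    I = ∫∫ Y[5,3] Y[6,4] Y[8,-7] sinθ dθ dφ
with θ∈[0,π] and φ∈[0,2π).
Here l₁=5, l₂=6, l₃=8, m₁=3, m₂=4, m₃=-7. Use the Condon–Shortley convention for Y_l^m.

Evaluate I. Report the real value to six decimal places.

Σlᵢ=19 odd — θ-integrand is odd under cosθ→−cosθ; I=0

0.000000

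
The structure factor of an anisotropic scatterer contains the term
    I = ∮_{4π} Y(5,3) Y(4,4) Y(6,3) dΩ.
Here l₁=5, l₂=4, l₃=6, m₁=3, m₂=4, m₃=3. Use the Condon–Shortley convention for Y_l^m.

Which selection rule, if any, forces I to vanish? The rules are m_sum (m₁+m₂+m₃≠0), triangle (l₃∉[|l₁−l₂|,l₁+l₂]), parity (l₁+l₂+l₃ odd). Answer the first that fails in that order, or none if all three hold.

azimuthal sum: 3 + 4 + 3 = 10  ✗
1 ≤ 6 ≤ 9 (triangle on l)
L = 5 + 4 + 6 = 15 (odd)

m_sum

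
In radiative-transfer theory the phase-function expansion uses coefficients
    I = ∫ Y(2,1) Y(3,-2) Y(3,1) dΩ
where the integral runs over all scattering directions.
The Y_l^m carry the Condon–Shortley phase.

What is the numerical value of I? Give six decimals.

0.162868

Checks pass: Σm=0; 8 even; l₃=3∈[1,5].
(2·2+1)(2·3+1)(2·3+1) = 245
Δ: 2! 2! 4! / 9! → 1/3780
sum: t=0:+1/24 t=1:−1/4 t=2:+1/24 = -1/6
3j²(2 3 3; 0 0 0) = Δ·Π!·Σ² = 4/105  (sign +1)
sum: t=0:+1/12 t=1:−1/48 = 1/16
3j²(2 3 3; 1 -2 1) = Δ·Π!·Σ² = 1/28  (sign +1)
combine: 4πI² = 245·4/105·1/28 = 1/3
take √, sign +1: I = 0.16286750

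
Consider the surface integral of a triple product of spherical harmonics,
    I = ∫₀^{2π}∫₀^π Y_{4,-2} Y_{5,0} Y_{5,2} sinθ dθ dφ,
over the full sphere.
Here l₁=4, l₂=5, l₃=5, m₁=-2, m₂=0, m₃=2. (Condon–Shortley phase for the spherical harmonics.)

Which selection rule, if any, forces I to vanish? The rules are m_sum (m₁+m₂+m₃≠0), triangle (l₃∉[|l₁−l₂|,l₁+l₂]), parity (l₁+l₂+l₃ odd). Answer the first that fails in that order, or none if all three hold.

none

azimuthal sum: -2 + 0 + 2 = 0  ✓
1 ≤ 5 ≤ 9 (triangle on l)  ✓
L = 4 + 5 + 5 = 14 (even)  ✓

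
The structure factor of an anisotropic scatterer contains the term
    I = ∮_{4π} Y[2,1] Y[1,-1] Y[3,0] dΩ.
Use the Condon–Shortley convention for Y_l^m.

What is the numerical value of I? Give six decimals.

0.143048

m-sum 0 ✓  L=6 even ✓  1≤3≤3 ✓
Π(2lᵢ+1) = 5×3×7 = 105
triangle coeff Δ(2,1,3) = 1/105
Σ_t [0,0]: t=0:+1/4 = 1/4
(3j)²=3/35 [(2 1 3; 0 0 0)], sign=-1
Σ_t [0,0]: t=0:+1/12 = 1/12
(3j)²=1/35 [(2 1 3; 1 -1 0)], sign=-1
⇒ 4πI² = 9/35
I = (+1)√(9/35/(4π)) = 0.14304817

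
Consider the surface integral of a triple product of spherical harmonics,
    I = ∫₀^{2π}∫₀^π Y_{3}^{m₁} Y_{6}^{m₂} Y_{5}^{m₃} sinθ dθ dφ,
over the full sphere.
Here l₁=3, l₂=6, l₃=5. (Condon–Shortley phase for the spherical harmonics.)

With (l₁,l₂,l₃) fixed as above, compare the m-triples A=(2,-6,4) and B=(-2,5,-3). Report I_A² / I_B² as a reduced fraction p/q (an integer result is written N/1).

Shared (l₁,l₂,l₃)=(3,6,5): N and (l;000)² cancel in I_A²/I_B².
A: Δ = 4!·2!·8!/15! = 1/675675; Racah Σ t=0..0: t=0:+1/967680 = 1/967680; ⇒ 3j(3 6 5; 2 -6 4)² = 3/91, sgn -1
B: Δ = 4!·2!·8!/15! = 1/675675; Racah Σ t=3..4: t=3:−1/483840 t=4:+1/120960 = 1/161280; ⇒ 3j(3 6 5; -2 5 -3)² = 2/91, sgn +1
I_A²/I_B² = (3/91)/(2/91) = 3/2

3/2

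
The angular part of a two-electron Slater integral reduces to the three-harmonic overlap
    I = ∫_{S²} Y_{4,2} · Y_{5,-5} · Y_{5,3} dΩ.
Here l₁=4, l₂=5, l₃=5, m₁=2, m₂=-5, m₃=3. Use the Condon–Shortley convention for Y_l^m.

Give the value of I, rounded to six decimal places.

-0.184127

Checks pass: Σm=0; 14 even; l₃=5∈[1,9].
(2·4+1)(2·5+1)(2·5+1) = 1089
Δ: 4! 4! 6! / 15! → 1/3153150
sum: t=0:+1/69120 t=1:−1/1728 t=2:+1/576 t=3:−1/1728 t=4:+1/69120 = 7/11520
3j²(4 5 5; 0 0 0) = Δ·Π!·Σ² = 2/143  (sign -1)
sum: t=0:+1/69120 = 1/69120
3j²(4 5 5; 2 -5 3) = Δ·Π!·Σ² = 4/143  (sign +1)
combine: 4πI² = 1089·2/143·4/143 = 72/169
take √, sign -1: I = -0.18412721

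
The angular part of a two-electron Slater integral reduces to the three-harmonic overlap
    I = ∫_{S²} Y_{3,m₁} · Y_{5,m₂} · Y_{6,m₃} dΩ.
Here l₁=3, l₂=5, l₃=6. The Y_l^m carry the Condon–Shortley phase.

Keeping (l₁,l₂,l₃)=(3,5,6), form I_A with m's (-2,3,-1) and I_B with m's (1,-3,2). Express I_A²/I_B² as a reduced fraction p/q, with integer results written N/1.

Shared (l₁,l₂,l₃)=(3,5,6): N and (l;000)² cancel in I_A²/I_B².
A: Δ = 2!·4!·8!/15! = 1/675675; Racah Σ t=1..2: t=1:−1/120960 t=2:+1/17280 = 1/20160; ⇒ 3j(3 5 6; -2 3 -1)² = 64/3003, sgn -1
B: Δ = 2!·4!·8!/15! = 1/675675; Racah Σ t=0..2: t=0:+1/11520 t=1:−1/30240 t=2:+1/1935360 = 1/18432; ⇒ 3j(3 5 6; 1 -3 2)² = 7/429, sgn +1
I_A²/I_B² = (64/3003)/(7/429) = 64/49

64/49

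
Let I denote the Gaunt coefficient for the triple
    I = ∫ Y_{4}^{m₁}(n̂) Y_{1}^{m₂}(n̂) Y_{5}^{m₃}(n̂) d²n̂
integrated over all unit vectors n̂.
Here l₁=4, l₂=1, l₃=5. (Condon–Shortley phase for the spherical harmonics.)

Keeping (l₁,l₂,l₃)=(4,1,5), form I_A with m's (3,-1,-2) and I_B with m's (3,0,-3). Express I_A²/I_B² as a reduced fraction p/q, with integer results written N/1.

3/16

Shared (l₁,l₂,l₃)=(4,1,5): N and (l;000)² cancel in I_A²/I_B².
A: Δ = 0!·8!·2!/11! = 1/495; Racah Σ t=0..0: t=0:+1/10080 = 1/10080; ⇒ 3j(4 1 5; 3 -1 -2)² = 1/165, sgn -1
B: Δ = 0!·8!·2!/11! = 1/495; Racah Σ t=0..0: t=0:+1/5040 = 1/5040; ⇒ 3j(4 1 5; 3 0 -3)² = 16/495, sgn +1
I_A²/I_B² = (1/165)/(16/495) = 3/16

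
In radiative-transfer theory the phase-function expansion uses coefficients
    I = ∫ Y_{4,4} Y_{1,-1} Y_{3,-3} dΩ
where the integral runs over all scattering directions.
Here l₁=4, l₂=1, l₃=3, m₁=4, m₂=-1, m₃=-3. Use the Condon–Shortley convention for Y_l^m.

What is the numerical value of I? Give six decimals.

Checks pass: Σm=0; 8 even; l₃=3∈[3,5].
(2·4+1)(2·1+1)(2·3+1) = 189
Δ: 2! 6! 0! / 9! → 1/252
sum: t=1:−1/36 = -1/36
3j²(4 1 3; 0 0 0) = Δ·Π!·Σ² = 4/63  (sign +1)
sum: t=0:+1/1440 = 1/1440
3j²(4 1 3; 4 -1 -3) = Δ·Π!·Σ² = 1/9  (sign +1)
combine: 4πI² = 189·4/63·1/9 = 4/3
take √, sign +1: I = 0.32573501

0.325735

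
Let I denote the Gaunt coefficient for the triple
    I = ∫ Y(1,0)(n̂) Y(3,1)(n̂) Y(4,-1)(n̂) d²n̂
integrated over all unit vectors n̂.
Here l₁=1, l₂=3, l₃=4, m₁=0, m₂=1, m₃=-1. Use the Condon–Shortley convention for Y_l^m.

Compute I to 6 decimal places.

-0.238414

Rules hold: Σm=0, L=8 even, 2≤4≤4.
N = 3·7·9 = 189
Δ = 0!·2!·6!/9! = 1/252
Racah Σ t=0..0: t=0:+1/36 = 1/36
⇒ 3j(1 3 4; 0 0 0)² = 4/63, sgn +1
Racah Σ t=0..0: t=0:+1/48 = 1/48
⇒ 3j(1 3 4; 0 1 -1)² = 5/84, sgn -1
4πI² = N·(3j₀)²·(3jₘ)² = 5/7
I = -1·√(0.714286/4π) = -0.23841361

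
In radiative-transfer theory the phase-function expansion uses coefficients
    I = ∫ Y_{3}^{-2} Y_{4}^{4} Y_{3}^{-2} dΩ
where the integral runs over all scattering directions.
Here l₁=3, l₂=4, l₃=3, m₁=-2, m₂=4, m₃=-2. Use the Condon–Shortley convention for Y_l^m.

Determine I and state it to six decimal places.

0.214561

Rules hold: Σm=0, L=10 even, 1≤3≤7.
N = 7·9·7 = 441
Δ = 4!·2!·4!/11! = 1/34650
Racah Σ t=1..3: t=1:−1/72 t=2:+1/16 t=3:−1/72 = 5/144
⇒ 3j(3 4 3; 0 0 0)² = 2/77, sgn -1
Racah Σ t=4..4: t=4:+1/576 = 1/576
⇒ 3j(3 4 3; -2 4 -2)² = 5/99, sgn -1
4πI² = N·(3j₀)²·(3jₘ)² = 70/121
I = +1·√(0.578512/4π) = 0.21456131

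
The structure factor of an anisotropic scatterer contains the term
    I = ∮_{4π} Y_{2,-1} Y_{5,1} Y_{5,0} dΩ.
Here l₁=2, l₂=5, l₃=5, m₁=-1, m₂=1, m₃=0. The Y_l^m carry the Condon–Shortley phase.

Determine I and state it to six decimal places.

m-sum 0 ✓  L=12 even ✓  3≤5≤7 ✓
Π(2lᵢ+1) = 5×11×11 = 605
triangle coeff Δ(2,5,5) = 1/38610
Σ_t [0,2]: t=0:+1/2880 t=1:−1/576 t=2:+1/2880 = -1/960
(3j)²=10/429 [(2 5 5; 0 0 0)], sign=+1
Σ_t [1,2]: t=1:−1/1440 t=2:+1/1152 = 1/5760
(3j)²=1/858 [(2 5 5; -1 1 0)], sign=-1
⇒ 4πI² = 25/1521
I = (-1)√(25/1521/(4π)) = -0.03616600

-0.036166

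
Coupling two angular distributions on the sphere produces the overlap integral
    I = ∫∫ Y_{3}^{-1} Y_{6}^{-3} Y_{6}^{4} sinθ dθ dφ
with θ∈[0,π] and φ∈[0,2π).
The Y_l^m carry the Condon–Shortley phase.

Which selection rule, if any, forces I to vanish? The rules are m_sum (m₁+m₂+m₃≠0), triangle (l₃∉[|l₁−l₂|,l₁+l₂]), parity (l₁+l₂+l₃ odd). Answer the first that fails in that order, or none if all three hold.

parity

m₁+m₂+m₃ = -1 − 3 + 4 = 0  ✓
triangle: |3−6|=3 ≤ l₃=6 ≤ 3+6=9  ✓
parity: l₁+l₂+l₃ = 15 is odd  ✗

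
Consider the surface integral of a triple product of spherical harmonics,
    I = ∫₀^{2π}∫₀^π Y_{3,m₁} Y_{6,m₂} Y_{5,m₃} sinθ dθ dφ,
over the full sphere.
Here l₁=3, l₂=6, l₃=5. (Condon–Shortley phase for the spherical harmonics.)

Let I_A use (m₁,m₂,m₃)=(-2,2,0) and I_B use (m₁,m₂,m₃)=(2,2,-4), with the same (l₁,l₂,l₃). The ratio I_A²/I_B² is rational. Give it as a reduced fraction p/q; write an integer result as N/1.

l's match ⇒ only the (l;m) 3-j factors differ between A and B.
A: triangle coeff Δ(3,6,5) = 1/675675; Σ_t [3,4]: t=3:−1/8640 t=4:+1/13824 = -1/23040; (3j)²=2/429 [(3 6 5; -2 2 0)], sign=+1
B: triangle coeff Δ(3,6,5) = 1/675675; Σ_t [0,1]: t=0:+1/967680 t=1:−1/60480 = -1/64512; (3j)²=15/1001 [(3 6 5; 2 2 -4)], sign=+1
I_A²/I_B² = (2/429)/(15/1001) = 14/45

14/45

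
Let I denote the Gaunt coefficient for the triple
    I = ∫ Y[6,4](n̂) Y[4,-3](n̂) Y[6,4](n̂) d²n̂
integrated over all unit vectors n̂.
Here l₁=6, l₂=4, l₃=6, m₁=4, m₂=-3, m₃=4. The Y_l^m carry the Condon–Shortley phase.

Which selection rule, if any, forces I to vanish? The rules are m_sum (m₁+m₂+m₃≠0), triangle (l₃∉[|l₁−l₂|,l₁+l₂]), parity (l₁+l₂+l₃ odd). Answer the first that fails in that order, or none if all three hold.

m₁+m₂+m₃ = 4 − 3 + 4 = 5  ✗
triangle: |6−4|=2 ≤ l₃=6 ≤ 6+4=10
parity: l₁+l₂+l₃ = 16 is even

m_sum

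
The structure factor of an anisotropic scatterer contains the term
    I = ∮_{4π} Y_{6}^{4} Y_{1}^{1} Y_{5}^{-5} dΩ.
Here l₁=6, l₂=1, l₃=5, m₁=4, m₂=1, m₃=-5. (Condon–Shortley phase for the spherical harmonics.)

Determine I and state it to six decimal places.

0.040859

m-sum 0 ✓  L=12 even ✓  5≤5≤7 ✓
Π(2lᵢ+1) = 13×3×11 = 429
triangle coeff Δ(6,1,5) = 1/858
Σ_t [1,1]: t=1:−1/14400 = -1/14400
(3j)²=6/143 [(6 1 5; 0 0 0)], sign=+1
Σ_t [2,2]: t=2:+1/7257600 = 1/7257600
(3j)²=1/858 [(6 1 5; 4 1 -5)], sign=+1
⇒ 4πI² = 3/143
I = (+1)√(3/143/(4π)) = 0.04085899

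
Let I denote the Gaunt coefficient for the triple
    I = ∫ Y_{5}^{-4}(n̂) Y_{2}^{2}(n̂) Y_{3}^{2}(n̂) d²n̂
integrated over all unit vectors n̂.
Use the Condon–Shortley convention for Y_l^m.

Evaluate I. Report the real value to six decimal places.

0.268967

m-sum 0 ✓  L=10 even ✓  3≤3≤7 ✓
Π(2lᵢ+1) = 11×5×7 = 385
triangle coeff Δ(5,2,3) = 1/2310
Σ_t [2,2]: t=2:+1/144 = 1/144
(3j)²=10/231 [(5 2 3; 0 0 0)], sign=-1
Σ_t [4,4]: t=4:+1/2880 = 1/2880
(3j)²=3/55 [(5 2 3; -4 2 2)], sign=-1
⇒ 4πI² = 10/11
I = (+1)√(10/11/(4π)) = 0.26896683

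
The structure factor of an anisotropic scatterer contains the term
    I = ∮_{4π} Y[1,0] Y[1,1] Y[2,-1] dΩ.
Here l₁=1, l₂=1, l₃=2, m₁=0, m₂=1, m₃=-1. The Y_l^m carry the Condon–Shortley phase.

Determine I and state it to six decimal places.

Checks pass: Σm=0; 4 even; l₃=2∈[0,2].
(2·1+1)(2·1+1)(2·2+1) = 45
Δ: 0! 2! 2! / 5! → 1/30
sum: t=0:+1/1 = 1/1
3j²(1 1 2; 0 0 0) = Δ·Π!·Σ² = 2/15  (sign +1)
sum: t=0:+1/2 = 1/2
3j²(1 1 2; 0 1 -1) = Δ·Π!·Σ² = 1/10  (sign -1)
combine: 4πI² = 45·2/15·1/10 = 3/5
take √, sign -1: I = -0.21850969

-0.218510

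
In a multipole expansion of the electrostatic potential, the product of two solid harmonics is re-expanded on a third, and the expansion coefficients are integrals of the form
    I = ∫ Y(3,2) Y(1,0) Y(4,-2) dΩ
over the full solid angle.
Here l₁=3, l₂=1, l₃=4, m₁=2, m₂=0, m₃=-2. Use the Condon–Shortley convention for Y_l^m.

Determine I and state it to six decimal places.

m-sum 0 ✓  L=8 even ✓  2≤4≤4 ✓
Π(2lᵢ+1) = 7×3×9 = 189
triangle coeff Δ(3,1,4) = 1/252
Σ_t [0,0]: t=0:+1/36 = 1/36
(3j)²=4/63 [(3 1 4; 0 0 0)], sign=+1
Σ_t [0,0]: t=0:+1/120 = 1/120
(3j)²=1/21 [(3 1 4; 2 0 -2)], sign=+1
⇒ 4πI² = 4/7
I = (+1)√(4/7/(4π)) = 0.21324362

0.213244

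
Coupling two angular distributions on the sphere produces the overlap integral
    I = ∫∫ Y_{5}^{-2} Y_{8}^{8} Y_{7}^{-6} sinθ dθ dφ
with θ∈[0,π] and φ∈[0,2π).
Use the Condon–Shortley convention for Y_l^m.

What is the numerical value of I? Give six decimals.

-0.185020

Rules hold: Σm=0, L=20 even, 3≤7≤13.
N = 11·17·15 = 2805
Δ = 6!·4!·10!/21! = 1/814773960
Racah Σ t=1..5: t=1:−1/87091200 t=2:+1/4976640 t=3:−1/2073600 t=4:+1/4976640 t=5:−1/87091200 = -1/9676800
⇒ 3j(5 8 7; 0 0 0)² = 360/46189, sgn +1
Racah Σ t=6..6: t=6:+1/15676416000 = 1/15676416000
⇒ 3j(5 8 7; -2 8 -6)² = 286/14535, sgn -1
4πI² = N·(3j₀)²·(3jₘ)² = 2640/6137
I = -1·√(0.430178/4π) = -0.18502012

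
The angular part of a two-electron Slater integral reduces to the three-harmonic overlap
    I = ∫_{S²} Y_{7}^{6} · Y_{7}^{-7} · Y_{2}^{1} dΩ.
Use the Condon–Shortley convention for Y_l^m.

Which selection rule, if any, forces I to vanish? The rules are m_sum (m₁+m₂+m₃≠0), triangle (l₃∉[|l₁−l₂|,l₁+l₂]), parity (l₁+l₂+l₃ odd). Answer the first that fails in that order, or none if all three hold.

none

azimuthal sum: 6 − 7 + 1 = 0  ✓
0 ≤ 2 ≤ 14 (triangle on l)  ✓
L = 7 + 7 + 2 = 16 (even)  ✓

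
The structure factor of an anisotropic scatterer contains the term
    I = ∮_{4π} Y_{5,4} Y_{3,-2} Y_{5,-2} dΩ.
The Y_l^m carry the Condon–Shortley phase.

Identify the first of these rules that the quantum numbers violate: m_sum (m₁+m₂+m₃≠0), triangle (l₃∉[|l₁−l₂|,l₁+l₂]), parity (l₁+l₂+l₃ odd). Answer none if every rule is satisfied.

parity

m₁+m₂+m₃ = 4 − 2 − 2 = 0  ✓
triangle: |5−3|=2 ≤ l₃=5 ≤ 5+3=8  ✓
parity: l₁+l₂+l₃ = 13 is odd  ✗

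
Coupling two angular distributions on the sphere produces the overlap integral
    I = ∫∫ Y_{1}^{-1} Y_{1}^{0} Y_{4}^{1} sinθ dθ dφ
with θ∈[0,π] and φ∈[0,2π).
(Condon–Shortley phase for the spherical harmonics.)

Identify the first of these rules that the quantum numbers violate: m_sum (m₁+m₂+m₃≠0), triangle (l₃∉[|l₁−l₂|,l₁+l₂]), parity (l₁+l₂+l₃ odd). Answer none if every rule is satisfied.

triangle

azimuthal sum: -1 + 0 + 1 = 0  ✓
0 ≤ 4 ≤ 2 (triangle on l)  ✗
L = 1 + 1 + 4 = 6 (even)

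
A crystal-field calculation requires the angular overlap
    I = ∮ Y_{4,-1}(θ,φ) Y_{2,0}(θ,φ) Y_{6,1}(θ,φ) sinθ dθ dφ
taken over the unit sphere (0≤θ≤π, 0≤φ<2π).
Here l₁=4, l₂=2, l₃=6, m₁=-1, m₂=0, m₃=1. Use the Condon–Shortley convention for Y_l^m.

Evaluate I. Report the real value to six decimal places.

-0.230476

m-sum 0 ✓  L=12 even ✓  2≤6≤6 ✓
Π(2lᵢ+1) = 9×5×13 = 585
triangle coeff Δ(4,2,6) = 1/6435
Σ_t [0,0]: t=0:+1/2304 = 1/2304
(3j)²=5/143 [(4 2 6; 0 0 0)], sign=+1
Σ_t [0,0]: t=0:+1/2880 = 1/2880
(3j)²=14/429 [(4 2 6; -1 0 1)], sign=-1
⇒ 4πI² = 1050/1573
I = (-1)√(1050/1573/(4π)) = -0.23047581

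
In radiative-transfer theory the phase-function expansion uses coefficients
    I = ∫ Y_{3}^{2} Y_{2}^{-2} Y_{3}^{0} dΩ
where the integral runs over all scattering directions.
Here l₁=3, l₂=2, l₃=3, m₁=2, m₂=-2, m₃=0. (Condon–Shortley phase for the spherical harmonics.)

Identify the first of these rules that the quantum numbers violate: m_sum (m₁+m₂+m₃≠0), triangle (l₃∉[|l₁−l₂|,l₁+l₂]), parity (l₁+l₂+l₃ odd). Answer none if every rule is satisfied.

m₁+m₂+m₃ = 2 − 2 + 0 = 0  ✓
triangle: |3−2|=1 ≤ l₃=3 ≤ 3+2=5  ✓
parity: l₁+l₂+l₃ = 8 is even  ✓

none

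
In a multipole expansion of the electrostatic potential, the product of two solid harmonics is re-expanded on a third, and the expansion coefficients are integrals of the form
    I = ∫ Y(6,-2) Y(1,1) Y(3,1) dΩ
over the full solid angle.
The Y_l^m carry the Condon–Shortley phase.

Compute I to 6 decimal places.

0.000000

l₃=3 ∉ [5,7] — triangle fails ⇒ I = 0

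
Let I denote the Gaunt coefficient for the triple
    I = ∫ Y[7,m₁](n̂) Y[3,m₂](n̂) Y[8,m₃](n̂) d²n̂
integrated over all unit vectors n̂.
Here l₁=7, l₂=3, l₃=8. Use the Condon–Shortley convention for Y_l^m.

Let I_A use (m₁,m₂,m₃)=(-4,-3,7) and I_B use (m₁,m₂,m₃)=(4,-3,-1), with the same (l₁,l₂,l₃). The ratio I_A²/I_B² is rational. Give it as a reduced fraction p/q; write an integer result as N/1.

l's match ⇒ only the (l;m) 3-j factors differ between A and B.
A: triangle coeff Δ(7,3,8) = 1/5290740; Σ_t [0,0]: t=0:+1/1916006400 = 1/1916006400; (3j)²=15/1292 [(7 3 8; -4 -3 7)], sign=-1
B: triangle coeff Δ(7,3,8) = 1/5290740; Σ_t [0,0]: t=0:+1/104509440 = 1/104509440; (3j)²=275/50388 [(7 3 8; 4 -3 -1)], sign=-1
I_A²/I_B² = (15/1292)/(275/50388) = 117/55

117/55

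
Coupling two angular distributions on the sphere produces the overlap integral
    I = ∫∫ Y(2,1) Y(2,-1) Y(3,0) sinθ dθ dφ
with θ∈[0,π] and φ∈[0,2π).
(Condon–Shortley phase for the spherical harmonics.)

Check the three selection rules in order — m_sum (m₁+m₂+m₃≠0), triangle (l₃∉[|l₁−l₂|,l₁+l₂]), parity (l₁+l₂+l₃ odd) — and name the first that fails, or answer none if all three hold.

Σmᵢ = 0  ✓
l₃∈[|l₁−l₂|,l₁+l₂]=[0,4], have l₃=3  ✓
Σlᵢ = 7 ⇒ odd  ✗

parity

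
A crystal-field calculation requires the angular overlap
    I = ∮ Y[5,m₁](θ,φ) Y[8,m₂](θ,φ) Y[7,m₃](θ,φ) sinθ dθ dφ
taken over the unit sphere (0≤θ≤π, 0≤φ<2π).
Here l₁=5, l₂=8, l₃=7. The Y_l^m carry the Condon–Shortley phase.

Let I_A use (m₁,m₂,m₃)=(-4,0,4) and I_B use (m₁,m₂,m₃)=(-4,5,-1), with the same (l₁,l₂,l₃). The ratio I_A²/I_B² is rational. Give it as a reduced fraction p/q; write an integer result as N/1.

Shared (l₁,l₂,l₃)=(5,8,7): N and (l;000)² cancel in I_A²/I_B².
A: Δ = 6!·4!·10!/21! = 1/814773960; Racah Σ t=5..6: t=5:−1/87091200 t=6:+1/348364800 = -1/116121600; ⇒ 3j(5 8 7; -4 0 4)² = 54/4199, sgn +1
B: Δ = 6!·4!·10!/21! = 1/814773960; Racah Σ t=5..6: t=5:−1/232243200 t=6:+1/130636800 = 1/298598400; ⇒ 3j(5 8 7; -4 5 -1)² = 7/1292, sgn +1
I_A²/I_B² = (54/4199)/(7/1292) = 216/91

216/91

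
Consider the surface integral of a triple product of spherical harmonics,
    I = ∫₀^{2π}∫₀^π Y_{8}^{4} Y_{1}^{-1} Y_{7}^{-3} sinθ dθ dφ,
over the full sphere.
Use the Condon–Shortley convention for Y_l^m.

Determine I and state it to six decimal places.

Checks pass: Σm=0; 16 even; l₃=7∈[7,9].
(2·8+1)(2·1+1)(2·7+1) = 765
Δ: 2! 14! 0! / 17! → 1/2040
sum: t=1:−1/25401600 = -1/25401600
3j²(8 1 7; 0 0 0) = Δ·Π!·Σ² = 8/255  (sign +1)
sum: t=0:+1/174182400 = 1/174182400
3j²(8 1 7; 4 -1 -3) = Δ·Π!·Σ² = 11/340  (sign +1)
combine: 4πI² = 765·8/255·11/340 = 66/85
take √, sign +1: I = 0.24857507

0.248575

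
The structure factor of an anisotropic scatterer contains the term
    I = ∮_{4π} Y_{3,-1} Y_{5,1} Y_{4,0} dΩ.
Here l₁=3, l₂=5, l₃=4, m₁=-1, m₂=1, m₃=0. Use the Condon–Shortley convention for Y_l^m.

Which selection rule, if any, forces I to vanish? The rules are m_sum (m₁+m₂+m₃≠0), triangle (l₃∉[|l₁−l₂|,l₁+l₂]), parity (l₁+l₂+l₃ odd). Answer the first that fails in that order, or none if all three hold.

none

Σmᵢ = 0  ✓
l₃∈[|l₁−l₂|,l₁+l₂]=[2,8], have l₃=4  ✓
Σlᵢ = 12 ⇒ even  ✓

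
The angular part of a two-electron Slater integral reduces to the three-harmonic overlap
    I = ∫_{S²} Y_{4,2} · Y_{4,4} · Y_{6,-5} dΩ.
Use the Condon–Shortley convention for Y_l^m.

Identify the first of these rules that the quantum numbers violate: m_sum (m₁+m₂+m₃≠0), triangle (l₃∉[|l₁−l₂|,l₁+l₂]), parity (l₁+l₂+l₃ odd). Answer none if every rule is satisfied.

Σmᵢ = 1  ✗
l₃∈[|l₁−l₂|,l₁+l₂]=[0,8], have l₃=6
Σlᵢ = 14 ⇒ even

m_sum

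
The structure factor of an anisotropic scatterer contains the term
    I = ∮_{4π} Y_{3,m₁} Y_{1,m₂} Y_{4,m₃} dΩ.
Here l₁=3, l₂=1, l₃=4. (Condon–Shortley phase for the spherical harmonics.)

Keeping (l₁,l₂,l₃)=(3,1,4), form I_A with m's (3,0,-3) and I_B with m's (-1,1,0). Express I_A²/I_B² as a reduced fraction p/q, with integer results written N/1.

l's match ⇒ only the (l;m) 3-j factors differ between A and B.
A: triangle coeff Δ(3,1,4) = 1/252; Σ_t [0,0]: t=0:+1/720 = 1/720; (3j)²=1/36 [(3 1 4; 3 0 -3)], sign=-1
B: triangle coeff Δ(3,1,4) = 1/252; Σ_t [0,0]: t=0:+1/96 = 1/96; (3j)²=1/42 [(3 1 4; -1 1 0)], sign=+1
I_A²/I_B² = (1/36)/(1/42) = 7/6

7/6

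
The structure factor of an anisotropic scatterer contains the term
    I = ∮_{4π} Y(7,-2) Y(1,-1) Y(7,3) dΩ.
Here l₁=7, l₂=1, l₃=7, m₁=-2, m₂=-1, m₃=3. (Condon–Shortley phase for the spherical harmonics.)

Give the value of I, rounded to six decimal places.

L=15 odd ⇒ parity kills the (l;000) factor ⇒ I = 0

0.000000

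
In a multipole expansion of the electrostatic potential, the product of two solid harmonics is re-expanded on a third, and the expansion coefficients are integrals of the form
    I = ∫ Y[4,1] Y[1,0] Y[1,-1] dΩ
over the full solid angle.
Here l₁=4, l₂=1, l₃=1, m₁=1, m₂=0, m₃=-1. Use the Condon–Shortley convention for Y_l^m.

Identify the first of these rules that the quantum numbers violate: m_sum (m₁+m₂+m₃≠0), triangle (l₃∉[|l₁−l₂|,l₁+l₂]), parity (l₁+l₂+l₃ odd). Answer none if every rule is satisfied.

Σmᵢ = 0  ✓
l₃∈[|l₁−l₂|,l₁+l₂]=[3,5], have l₃=1  ✗
Σlᵢ = 6 ⇒ even

triangle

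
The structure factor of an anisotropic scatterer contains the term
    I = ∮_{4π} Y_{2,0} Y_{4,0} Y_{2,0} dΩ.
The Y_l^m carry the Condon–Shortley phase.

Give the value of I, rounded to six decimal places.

m-sum 0 ✓  L=8 even ✓  2≤2≤6 ✓
Π(2lᵢ+1) = 5×9×5 = 225
triangle coeff Δ(2,4,2) = 1/630
Σ_t [2,2]: t=2:+1/16 = 1/16
(3j)²=2/35 [(2 4 2; 0 0 0)], sign=+1
(m-triple is (0,0,0) — same symbol as above.)
⇒ 4πI² = 36/49
I = (+1)√(36/49/(4π)) = 0.24179554

0.241796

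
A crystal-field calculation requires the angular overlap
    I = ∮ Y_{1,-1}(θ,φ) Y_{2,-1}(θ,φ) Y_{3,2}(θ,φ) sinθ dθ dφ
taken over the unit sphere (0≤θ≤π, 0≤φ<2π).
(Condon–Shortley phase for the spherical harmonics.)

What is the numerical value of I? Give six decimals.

0.261169

m-sum 0 ✓  L=6 even ✓  1≤3≤3 ✓
Π(2lᵢ+1) = 3×5×7 = 105
triangle coeff Δ(1,2,3) = 1/105
Σ_t [0,0]: t=0:+1/4 = 1/4
(3j)²=3/35 [(1 2 3; 0 0 0)], sign=-1
Σ_t [0,0]: t=0:+1/12 = 1/12
(3j)²=2/21 [(1 2 3; -1 -1 2)], sign=-1
⇒ 4πI² = 6/7
I = (+1)√(6/7/(4π)) = 0.26116903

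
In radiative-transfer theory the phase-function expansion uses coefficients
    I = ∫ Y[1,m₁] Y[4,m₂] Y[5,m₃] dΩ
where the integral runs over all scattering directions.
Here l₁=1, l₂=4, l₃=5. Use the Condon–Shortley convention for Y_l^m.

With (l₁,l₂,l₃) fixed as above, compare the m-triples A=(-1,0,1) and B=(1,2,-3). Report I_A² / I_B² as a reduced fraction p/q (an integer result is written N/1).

Same 1,4,5: normalisation and zero-m 3j drop out of the ratio.
A: Δ: 0! 2! 8! / 11! → 1/495; sum: t=0:+1/1152 = 1/1152; 3j²(1 4 5; -1 0 1) = Δ·Π!·Σ² = 1/33  (sign +1)
B: Δ: 0! 2! 8! / 11! → 1/495; sum: t=0:+1/2880 = 1/2880; 3j²(1 4 5; 1 2 -3) = Δ·Π!·Σ² = 28/495  (sign +1)
I_A²/I_B² = (1/33)/(28/495) = 15/28

15/28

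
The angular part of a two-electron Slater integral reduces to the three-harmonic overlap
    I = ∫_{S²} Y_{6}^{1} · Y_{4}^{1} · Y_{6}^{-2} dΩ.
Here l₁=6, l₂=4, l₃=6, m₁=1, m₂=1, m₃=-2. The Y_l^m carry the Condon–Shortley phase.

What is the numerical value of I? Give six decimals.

Checks pass: Σm=0; 16 even; l₃=6∈[2,10].
(2·6+1)(2·4+1)(2·6+1) = 1521
Δ: 4! 8! 4! / 17! → 1/15315300
sum: t=0:+1/829440 t=1:−1/25920 t=2:+1/9216 t=3:−1/25920 t=4:+1/829440 = 7/207360
3j²(6 4 6; 0 0 0) = Δ·Π!·Σ² = 28/2431  (sign +1)
sum: t=1:−1/82944 t=2:+1/17280 t=3:−1/34560 t=4:+1/725760 = 53/2903040
3j²(6 4 6; 1 1 -2) = Δ·Π!·Σ² = 2809/306306  (sign +1)
combine: 4πI² = 1521·28/2431·2809/306306 = 5618/34969
take √, sign +1: I = 0.11306920

0.113069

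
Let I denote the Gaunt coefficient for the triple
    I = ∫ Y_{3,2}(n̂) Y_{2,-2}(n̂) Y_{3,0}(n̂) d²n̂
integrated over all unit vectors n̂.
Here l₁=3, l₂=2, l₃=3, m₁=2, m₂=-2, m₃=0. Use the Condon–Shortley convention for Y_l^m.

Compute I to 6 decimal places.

Checks pass: Σm=0; 8 even; l₃=3∈[1,5].
(2·3+1)(2·2+1)(2·3+1) = 245
Δ: 2! 4! 2! / 9! → 1/3780
sum: t=0:+1/24 t=1:−1/4 t=2:+1/24 = -1/6
3j²(3 2 3; 0 0 0) = Δ·Π!·Σ² = 4/105  (sign +1)
sum: t=0:+1/24 = 1/24
3j²(3 2 3; 2 -2 0) = Δ·Π!·Σ² = 1/21  (sign -1)
combine: 4πI² = 245·4/105·1/21 = 4/9
take √, sign -1: I = -0.18806319

-0.188063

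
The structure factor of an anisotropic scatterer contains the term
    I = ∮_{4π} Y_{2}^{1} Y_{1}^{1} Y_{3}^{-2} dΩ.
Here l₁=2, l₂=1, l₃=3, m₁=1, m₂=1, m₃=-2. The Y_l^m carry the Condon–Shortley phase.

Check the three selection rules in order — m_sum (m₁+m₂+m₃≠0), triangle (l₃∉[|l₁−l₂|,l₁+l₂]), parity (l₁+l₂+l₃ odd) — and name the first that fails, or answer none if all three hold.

azimuthal sum: 1 + 1 − 2 = 0  ✓
1 ≤ 3 ≤ 3 (triangle on l)  ✓
L = 2 + 1 + 3 = 6 (even)  ✓

none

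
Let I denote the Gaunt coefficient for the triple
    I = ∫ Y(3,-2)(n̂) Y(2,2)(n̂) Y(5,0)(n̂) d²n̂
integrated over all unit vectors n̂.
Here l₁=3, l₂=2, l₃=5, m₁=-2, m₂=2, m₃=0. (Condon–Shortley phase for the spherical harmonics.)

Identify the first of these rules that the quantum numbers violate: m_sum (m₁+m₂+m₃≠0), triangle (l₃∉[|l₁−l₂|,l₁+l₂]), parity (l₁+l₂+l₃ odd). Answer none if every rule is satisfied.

none

m₁+m₂+m₃ = -2 + 2 + 0 = 0  ✓
triangle: |3−2|=1 ≤ l₃=5 ≤ 3+2=5  ✓
parity: l₁+l₂+l₃ = 10 is even  ✓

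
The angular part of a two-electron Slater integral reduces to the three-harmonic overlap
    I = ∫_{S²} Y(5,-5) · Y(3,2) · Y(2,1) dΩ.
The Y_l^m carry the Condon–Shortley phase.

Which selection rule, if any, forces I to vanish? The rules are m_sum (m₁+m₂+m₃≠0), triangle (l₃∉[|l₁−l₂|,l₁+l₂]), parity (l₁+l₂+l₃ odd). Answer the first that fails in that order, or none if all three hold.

azimuthal sum: -5 + 2 + 1 = -2  ✗
2 ≤ 2 ≤ 8 (triangle on l)
L = 5 + 3 + 2 = 10 (even)

m_sum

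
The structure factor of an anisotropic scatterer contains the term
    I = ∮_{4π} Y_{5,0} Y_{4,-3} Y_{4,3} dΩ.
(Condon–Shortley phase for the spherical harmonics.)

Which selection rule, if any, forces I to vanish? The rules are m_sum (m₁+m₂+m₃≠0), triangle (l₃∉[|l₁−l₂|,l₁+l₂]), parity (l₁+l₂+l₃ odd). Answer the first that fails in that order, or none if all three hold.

azimuthal sum: 0 − 3 + 3 = 0  ✓
1 ≤ 4 ≤ 9 (triangle on l)  ✓
L = 5 + 4 + 4 = 13 (odd)  ✗

parity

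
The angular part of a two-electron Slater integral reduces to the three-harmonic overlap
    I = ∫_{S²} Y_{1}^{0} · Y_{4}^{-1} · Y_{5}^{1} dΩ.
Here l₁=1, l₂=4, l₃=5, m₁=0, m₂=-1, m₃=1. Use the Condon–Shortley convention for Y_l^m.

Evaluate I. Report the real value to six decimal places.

m-sum 0 ✓  L=10 even ✓  3≤5≤5 ✓
Π(2lᵢ+1) = 3×9×11 = 297
triangle coeff Δ(1,4,5) = 1/495
Σ_t [0,0]: t=0:+1/576 = 1/576
(3j)²=5/99 [(1 4 5; 0 0 0)], sign=-1
Σ_t [0,0]: t=0:+1/720 = 1/720
(3j)²=8/165 [(1 4 5; 0 -1 1)], sign=+1
⇒ 4πI² = 8/11
I = (-1)√(8/11/(4π)) = -0.24057125

-0.240571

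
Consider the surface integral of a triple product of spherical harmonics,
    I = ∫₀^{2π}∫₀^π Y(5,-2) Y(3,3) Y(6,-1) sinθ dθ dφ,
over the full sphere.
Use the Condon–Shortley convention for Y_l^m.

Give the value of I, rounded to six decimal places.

0.145631

m-sum 0 ✓  L=14 even ✓  2≤6≤8 ✓
Π(2lᵢ+1) = 11×7×13 = 1001
triangle coeff Δ(5,3,6) = 1/675675
Σ_t [0,2]: t=0:+1/8640 t=1:−1/2304 t=2:+1/8640 = -7/34560
(3j)²=7/429 [(5 3 6; 0 0 0)], sign=-1
Σ_t [2,2]: t=2:+1/34560 = 1/34560
(3j)²=7/429 [(5 3 6; -2 3 -1)], sign=-1
⇒ 4πI² = 343/1287
I = (+1)√(343/1287/(4π)) = 0.14563067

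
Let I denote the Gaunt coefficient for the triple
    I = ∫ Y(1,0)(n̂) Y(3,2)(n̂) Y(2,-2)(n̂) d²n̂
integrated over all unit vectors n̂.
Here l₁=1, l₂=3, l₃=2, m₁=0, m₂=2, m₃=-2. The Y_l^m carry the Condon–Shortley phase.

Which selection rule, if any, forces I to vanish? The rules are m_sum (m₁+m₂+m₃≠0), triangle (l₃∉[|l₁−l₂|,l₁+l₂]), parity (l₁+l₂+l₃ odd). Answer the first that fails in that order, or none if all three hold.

Σmᵢ = 0  ✓
l₃∈[|l₁−l₂|,l₁+l₂]=[2,4], have l₃=2  ✓
Σlᵢ = 6 ⇒ even  ✓

none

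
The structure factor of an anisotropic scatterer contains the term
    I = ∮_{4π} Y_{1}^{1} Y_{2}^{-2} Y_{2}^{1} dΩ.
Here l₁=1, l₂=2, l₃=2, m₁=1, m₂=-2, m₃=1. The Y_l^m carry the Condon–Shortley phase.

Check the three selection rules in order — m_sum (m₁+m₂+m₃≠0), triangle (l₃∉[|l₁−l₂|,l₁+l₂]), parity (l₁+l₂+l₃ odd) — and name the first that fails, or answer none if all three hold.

parity

Σmᵢ = 0  ✓
l₃∈[|l₁−l₂|,l₁+l₂]=[1,3], have l₃=2  ✓
Σlᵢ = 5 ⇒ odd  ✗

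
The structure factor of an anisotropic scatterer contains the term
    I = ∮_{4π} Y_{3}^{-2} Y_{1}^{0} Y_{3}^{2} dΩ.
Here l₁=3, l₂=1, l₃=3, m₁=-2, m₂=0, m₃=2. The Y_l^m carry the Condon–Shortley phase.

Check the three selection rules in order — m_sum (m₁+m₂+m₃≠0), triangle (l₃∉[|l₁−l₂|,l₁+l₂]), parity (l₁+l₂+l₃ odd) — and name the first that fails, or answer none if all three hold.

m₁+m₂+m₃ = -2 + 0 + 2 = 0  ✓
triangle: |3−1|=2 ≤ l₃=3 ≤ 3+1=4  ✓
parity: l₁+l₂+l₃ = 7 is odd  ✗

parity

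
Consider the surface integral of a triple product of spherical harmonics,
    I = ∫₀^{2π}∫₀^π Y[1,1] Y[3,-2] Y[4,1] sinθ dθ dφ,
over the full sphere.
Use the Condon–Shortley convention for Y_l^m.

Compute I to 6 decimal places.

Rules hold: Σm=0, L=8 even, 2≤4≤4.
N = 3·7·9 = 189
Δ = 0!·2!·6!/9! = 1/252
Racah Σ t=0..0: t=0:+1/36 = 1/36
⇒ 3j(1 3 4; 0 0 0)² = 4/63, sgn +1
Racah Σ t=0..0: t=0:+1/240 = 1/240
⇒ 3j(1 3 4; 1 -2 1)² = 1/84, sgn -1
4πI² = N·(3j₀)²·(3jₘ)² = 1/7
I = -1·√(0.142857/4π) = -0.10662181

-0.106622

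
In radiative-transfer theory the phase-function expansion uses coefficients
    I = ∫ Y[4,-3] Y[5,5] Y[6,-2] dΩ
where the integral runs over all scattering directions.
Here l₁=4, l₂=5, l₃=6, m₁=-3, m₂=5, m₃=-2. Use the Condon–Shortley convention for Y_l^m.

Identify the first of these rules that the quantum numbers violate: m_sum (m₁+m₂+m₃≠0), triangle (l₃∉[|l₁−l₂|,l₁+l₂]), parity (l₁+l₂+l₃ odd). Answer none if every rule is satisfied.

azimuthal sum: -3 + 5 − 2 = 0  ✓
1 ≤ 6 ≤ 9 (triangle on l)  ✓
L = 4 + 5 + 6 = 15 (odd)  ✗

parity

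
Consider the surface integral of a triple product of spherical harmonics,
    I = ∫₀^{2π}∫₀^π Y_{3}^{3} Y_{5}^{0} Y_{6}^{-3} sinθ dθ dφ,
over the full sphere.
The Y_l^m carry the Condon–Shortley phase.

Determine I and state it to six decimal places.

0.190675

m-sum 0 ✓  L=14 even ✓  2≤6≤8 ✓
Π(2lᵢ+1) = 7×11×13 = 1001
triangle coeff Δ(3,5,6) = 1/675675
Σ_t [0,2]: t=0:+1/8640 t=1:−1/2304 t=2:+1/8640 = -7/34560
(3j)²=7/429 [(3 5 6; 0 0 0)], sign=-1
Σ_t [0,0]: t=0:+1/34560 = 1/34560
(3j)²=4/143 [(3 5 6; 3 0 -3)], sign=-1
⇒ 4πI² = 196/429
I = (+1)√(196/429/(4π)) = 0.19067531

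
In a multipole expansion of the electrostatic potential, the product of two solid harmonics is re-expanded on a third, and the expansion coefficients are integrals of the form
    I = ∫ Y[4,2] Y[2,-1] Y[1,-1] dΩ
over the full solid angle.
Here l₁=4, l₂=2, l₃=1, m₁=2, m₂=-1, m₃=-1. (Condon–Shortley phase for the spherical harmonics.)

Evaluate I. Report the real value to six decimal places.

0.000000

triangle: need 2≤l₃≤6, have 1; I=0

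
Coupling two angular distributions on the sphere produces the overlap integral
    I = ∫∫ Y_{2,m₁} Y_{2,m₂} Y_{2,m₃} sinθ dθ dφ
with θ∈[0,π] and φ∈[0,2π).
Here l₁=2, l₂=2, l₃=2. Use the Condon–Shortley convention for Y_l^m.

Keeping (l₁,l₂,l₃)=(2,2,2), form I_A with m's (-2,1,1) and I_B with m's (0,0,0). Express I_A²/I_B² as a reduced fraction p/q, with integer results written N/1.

Shared (l₁,l₂,l₃)=(2,2,2): N and (l;000)² cancel in I_A²/I_B².
A: Δ = 2!·2!·2!/7! = 1/630; Racah Σ t=2..2: t=2:+1/4 = 1/4; ⇒ 3j(2 2 2; -2 1 1)² = 3/35, sgn -1
B: Δ = 2!·2!·2!/7! = 1/630; Racah Σ t=0..2: t=0:+1/8 t=1:−1/1 t=2:+1/8 = -3/4; ⇒ 3j(2 2 2; 0 0 0)² = 2/35, sgn -1
I_A²/I_B² = (3/35)/(2/35) = 3/2

3/2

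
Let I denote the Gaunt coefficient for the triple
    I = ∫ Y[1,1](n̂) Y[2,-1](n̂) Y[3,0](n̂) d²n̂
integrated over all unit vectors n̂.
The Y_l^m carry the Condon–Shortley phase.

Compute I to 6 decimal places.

0.143048

Checks pass: Σm=0; 6 even; l₃=3∈[1,3].
(2·1+1)(2·2+1)(2·3+1) = 105
Δ: 0! 2! 4! / 7! → 1/105
sum: t=0:+1/4 = 1/4
3j²(1 2 3; 0 0 0) = Δ·Π!·Σ² = 3/35  (sign -1)
sum: t=0:+1/12 = 1/12
3j²(1 2 3; 1 -1 0) = Δ·Π!·Σ² = 1/35  (sign -1)
combine: 4πI² = 105·3/35·1/35 = 9/35
take √, sign +1: I = 0.14304817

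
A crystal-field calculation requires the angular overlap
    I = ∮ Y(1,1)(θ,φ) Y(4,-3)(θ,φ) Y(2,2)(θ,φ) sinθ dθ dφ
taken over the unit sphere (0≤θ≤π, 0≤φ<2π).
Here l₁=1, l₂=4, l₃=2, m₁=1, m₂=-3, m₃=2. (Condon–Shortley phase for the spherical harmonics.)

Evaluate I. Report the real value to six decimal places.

0.000000

l₃=2 ∉ [3,5] — triangle fails ⇒ I = 0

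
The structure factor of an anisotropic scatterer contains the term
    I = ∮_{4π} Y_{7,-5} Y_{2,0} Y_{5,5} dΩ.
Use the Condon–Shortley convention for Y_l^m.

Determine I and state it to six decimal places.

Checks pass: Σm=0; 14 even; l₃=5∈[5,9].
(2·7+1)(2·2+1)(2·5+1) = 825
Δ: 4! 10! 0! / 15! → 1/15015
sum: t=2:+1/57600 = 1/57600
3j²(7 2 5; 0 0 0) = Δ·Π!·Σ² = 21/715  (sign -1)
sum: t=2:+1/14515200 = 1/14515200
3j²(7 2 5; -5 0 5) = Δ·Π!·Σ² = 2/455  (sign +1)
combine: 4πI² = 825·21/715·2/455 = 18/169
take √, sign -1: I = -0.09206360

-0.092064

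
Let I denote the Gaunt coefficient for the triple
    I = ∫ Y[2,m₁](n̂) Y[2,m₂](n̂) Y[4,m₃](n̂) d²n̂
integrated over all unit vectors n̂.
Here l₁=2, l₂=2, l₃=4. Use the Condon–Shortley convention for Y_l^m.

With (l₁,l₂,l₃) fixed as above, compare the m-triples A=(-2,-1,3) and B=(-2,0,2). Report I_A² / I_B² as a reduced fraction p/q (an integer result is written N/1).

Same 2,2,4: normalisation and zero-m 3j drop out of the ratio.
A: Δ: 0! 4! 4! / 9! → 1/630; sum: t=0:+1/144 = 1/144; 3j²(2 2 4; -2 -1 3) = Δ·Π!·Σ² = 1/18  (sign -1)
B: Δ: 0! 4! 4! / 9! → 1/630; sum: t=0:+1/96 = 1/96; 3j²(2 2 4; -2 0 2) = Δ·Π!·Σ² = 1/42  (sign +1)
I_A²/I_B² = (1/18)/(1/42) = 7/3

7/3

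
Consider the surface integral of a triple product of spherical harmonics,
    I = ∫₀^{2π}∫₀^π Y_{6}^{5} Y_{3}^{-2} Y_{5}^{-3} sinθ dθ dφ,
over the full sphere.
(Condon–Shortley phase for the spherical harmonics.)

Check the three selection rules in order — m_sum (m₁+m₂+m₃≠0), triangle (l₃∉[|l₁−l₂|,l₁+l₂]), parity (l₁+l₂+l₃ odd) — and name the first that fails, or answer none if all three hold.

none

Σmᵢ = 0  ✓
l₃∈[|l₁−l₂|,l₁+l₂]=[3,9], have l₃=5  ✓
Σlᵢ = 14 ⇒ even  ✓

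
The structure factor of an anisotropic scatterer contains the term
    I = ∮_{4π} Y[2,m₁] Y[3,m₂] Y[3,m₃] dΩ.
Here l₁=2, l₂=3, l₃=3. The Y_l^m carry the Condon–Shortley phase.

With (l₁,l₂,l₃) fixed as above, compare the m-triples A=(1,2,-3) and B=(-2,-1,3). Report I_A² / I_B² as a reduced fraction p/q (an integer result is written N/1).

l's match ⇒ only the (l;m) 3-j factors differ between A and B.
A: triangle coeff Δ(2,3,3) = 1/3780; Σ_t [1,1]: t=1:−1/48 = -1/48; (3j)²=5/84 [(2 3 3; 1 2 -3)], sign=-1
B: triangle coeff Δ(2,3,3) = 1/3780; Σ_t [2,2]: t=2:+1/96 = 1/96; (3j)²=1/42 [(2 3 3; -2 -1 3)], sign=+1
I_A²/I_B² = (5/84)/(1/42) = 5/2

5/2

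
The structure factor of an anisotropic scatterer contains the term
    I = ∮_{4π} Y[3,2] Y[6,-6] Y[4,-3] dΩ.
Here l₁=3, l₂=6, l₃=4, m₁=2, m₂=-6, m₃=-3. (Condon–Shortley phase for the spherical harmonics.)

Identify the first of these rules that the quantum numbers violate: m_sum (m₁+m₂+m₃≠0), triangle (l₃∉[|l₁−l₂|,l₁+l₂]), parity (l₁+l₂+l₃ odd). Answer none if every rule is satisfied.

m_sum

Σmᵢ = -7  ✗
l₃∈[|l₁−l₂|,l₁+l₂]=[3,9], have l₃=4
Σlᵢ = 13 ⇒ odd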